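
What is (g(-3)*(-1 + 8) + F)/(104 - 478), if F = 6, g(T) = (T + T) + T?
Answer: 57/374 ≈ 0.15241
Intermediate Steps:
g(T) = 3*T (g(T) = 2*T + T = 3*T)
(g(-3)*(-1 + 8) + F)/(104 - 478) = ((3*(-3))*(-1 + 8) + 6)/(104 - 478) = (-9*7 + 6)/(-374) = (-63 + 6)*(-1/374) = -57*(-1/374) = 57/374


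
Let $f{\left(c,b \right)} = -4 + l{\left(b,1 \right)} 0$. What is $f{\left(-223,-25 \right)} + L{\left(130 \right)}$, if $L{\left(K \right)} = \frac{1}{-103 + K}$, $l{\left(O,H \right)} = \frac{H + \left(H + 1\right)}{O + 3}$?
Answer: $- \frac{107}{27} \approx -3.963$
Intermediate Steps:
$l{\left(O,H \right)} = \frac{1 + 2 H}{3 + O}$ ($l{\left(O,H \right)} = \frac{H + \left(1 + H\right)}{3 + O} = \frac{1 + 2 H}{3 + O}$)
$f{\left(c,b \right)} = -4$ ($f{\left(c,b \right)} = -4 + \frac{1 + 2 \cdot 1}{3 + b} 0 = -4 + \frac{1 + 2}{3 + b} 0 = -4 + \frac{1}{3 + b} 3 \cdot 0 = -4 + \frac{3}{3 + b} 0 = -4 + 0 = -4$)
$f{\left(-223,-25 \right)} + L{\left(130 \right)} = -4 + \frac{1}{-103 + 130} = -4 + \frac{1}{27} = - \frac{107}{27}$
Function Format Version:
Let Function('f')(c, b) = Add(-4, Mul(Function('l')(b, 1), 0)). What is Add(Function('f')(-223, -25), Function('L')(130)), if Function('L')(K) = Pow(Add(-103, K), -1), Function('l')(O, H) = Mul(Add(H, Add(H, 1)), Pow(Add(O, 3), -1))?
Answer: Rational(-107, 27) ≈ -3.9630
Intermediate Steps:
Function('l')(O, H) = Mul(Pow(Add(3, O), -1), Add(1, Mul(2, H))) (Function('l')(O, H) = Mul(Add(H, Add(1, H)), Pow(Add(3, O), -1)) = Mul(Add(1, Mul(2, H)), Pow(Add(3, O), -1)) = Mul(Pow(Add(3, O), -1), Add(1, Mul(2, H))))
Function('f')(c, b) = -4 (Function('f')(c, b) = Add(-4, Mul(Mul(Pow(Add(3, b), -1), Add(1, Mul(2, 1))), 0)) = Add(-4, Mul(Mul(Pow(Add(3, b), -1), Add(1, 2)), 0)) = Add(-4, Mul(Mul(Pow(Add(3, b), -1), 3), 0)) = Add(-4, Mul(Mul(3, Pow(Add(3, b), -1)), 0)) = Add(-4, 0) = -4)
Add(Function('f')(-223, -25), Function('L')(130)) = Add(-4, Pow(Add(-103, 130), -1)) = Add(-4, Pow(27, -1)) = Add(-4, Rational(1, 27)) = Rational(-107, 27)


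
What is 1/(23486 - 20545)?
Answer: 1/2941 ≈ 0.00034002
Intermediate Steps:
1/(23486 - 20545) = 1/2941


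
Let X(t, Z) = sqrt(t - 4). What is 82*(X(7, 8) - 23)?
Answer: -1886 + 82*sqrt(3) ≈ -1744.0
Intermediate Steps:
X(t, Z) = sqrt(-4 + t)
82*(X(7, 8) - 23) = 82*(sqrt(-4 + 7) - 23) = 82*(sqrt(3) - 23) = 82*(-23 + sqrt(3)) = -1886 + 82*sqrt(3)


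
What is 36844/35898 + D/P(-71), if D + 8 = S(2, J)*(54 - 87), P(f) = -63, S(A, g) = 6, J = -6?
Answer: 1619360/376929 ≈ 4.2962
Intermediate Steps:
D = -206 (D = -8 + 6*(54 - 87) = -8 + 6*(-33) = -8 - 198 = -206)
36844/35898 + D/P(-71) = 36844/35898 - 206/(-63) = 36844*(1/35898) - 206*(-1/63) = 18422/17949 + 206/63 = 1619360/376929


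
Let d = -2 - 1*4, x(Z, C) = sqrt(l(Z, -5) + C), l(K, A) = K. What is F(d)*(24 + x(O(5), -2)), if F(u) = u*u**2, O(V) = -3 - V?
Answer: -5184 - 216*I*sqrt(10) ≈ -5184.0 - 683.05*I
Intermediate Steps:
x(Z, C) = sqrt(C + Z) (x(Z, C) = sqrt(Z + C) = sqrt(C + Z))
d = -6 (d = -2 - 4 = -6)
F(u) = u**3
F(d)*(24 + x(O(5), -2)) = (-6)**3*(24 + sqrt(-2 + (-3 - 1*5))) = -216*(24 + sqrt(-2 + (-3 - 5))) = -216*(24 + sqrt(-2 - 8)) = -216*(24 + sqrt(-10)) = -216*(24 + I*sqrt(10)) = -5184 - 216*I*sqrt(10)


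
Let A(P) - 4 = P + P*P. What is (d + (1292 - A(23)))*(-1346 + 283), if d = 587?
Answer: -1406349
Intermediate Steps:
A(P) = 4 + P + P**2 (A(P) = 4 + (P + P*P) = 4 + (P + P**2) = 4 + P + P**2)
(d + (1292 - A(23)))*(-1346 + 283) = (587 + (1292 - (4 + 23 + 23**2)))*(-1346 + 283) = (587 + (1292 - (4 + 23 + 529)))*(-1063) = (587 + (1292 - 1*556))*(-1063) = (587 + (1292 - 556))*(-1063) = (587 + 736)*(-1063) = 1323*(-1063) = -1406349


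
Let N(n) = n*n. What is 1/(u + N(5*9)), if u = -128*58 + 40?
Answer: -1/5359 ≈ -0.00018660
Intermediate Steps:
N(n) = n**2
u = -7384 (u = -7424 + 40 = -7384)
1/(u + N(5*9)) = 1/(-7384 + (5*9)**2) = 1/(-7384 + 45**2) = 1/(-7384 + 2025) = 1/(-5359) = -1/5359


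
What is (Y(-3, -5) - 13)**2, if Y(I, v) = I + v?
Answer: 441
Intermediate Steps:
(Y(-3, -5) - 13)**2 = ((-3 - 5) - 13)**2 = (-8 - 13)**2 = (-21)**2 = 441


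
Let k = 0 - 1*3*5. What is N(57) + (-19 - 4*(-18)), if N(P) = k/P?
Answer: 1002/19 ≈ 52.737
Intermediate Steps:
k = -15 (k = 0 - 3*5 = 0 - 15 = -15)
N(P) = -15/P
N(57) + (-19 - 4*(-18)) = -15/57 + (-19 - 4*(-18)) = -15*1/57 + (-19 + 72) = -5/19 + 53 = 1002/19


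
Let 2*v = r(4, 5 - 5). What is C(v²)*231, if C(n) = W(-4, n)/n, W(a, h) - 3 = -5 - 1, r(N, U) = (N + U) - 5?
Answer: -2772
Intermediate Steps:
r(N, U) = -5 + N + U
v = -½ (v = (-5 + 4 + (5 - 5))/2 = (-5 + 4 + 0)/2 = (½)*(-1) = -½ ≈ -0.50000)
W(a, h) = -3 (W(a, h) = 3 + (-5 - 1) = 3 - 6 = -3)
C(n) = -3/n
C(v²)*231 = -3/((-½)²)*231 = -3/¼*231 = -3*4*231 = -12*231 = -2772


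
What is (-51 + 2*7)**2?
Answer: 1369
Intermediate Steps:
(-51 + 2*7)**2 = (-51 + 14)**2 = (-37)**2 = 1369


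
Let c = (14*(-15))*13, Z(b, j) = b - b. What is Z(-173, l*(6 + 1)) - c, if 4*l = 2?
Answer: 2730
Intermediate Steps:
l = 1/2 (l = (1/4)*2 = 1/2 ≈ 0.50000)
Z(b, j) = 0
c = -2730 (c = -210*13 = -2730)
Z(-173, l*(6 + 1)) - c = 0 - 1*(-2730) = 0 + 2730 = 2730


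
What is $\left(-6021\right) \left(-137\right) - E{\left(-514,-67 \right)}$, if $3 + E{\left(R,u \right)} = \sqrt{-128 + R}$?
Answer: $824880 - i \sqrt{642} \approx 8.2488 \cdot 10^{5} - 25.338 i$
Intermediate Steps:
$E{\left(R,u \right)} = -3 + \sqrt{-128 + R}$
$\left(-6021\right) \left(-137\right) - E{\left(-514,-67 \right)} = \left(-6021\right) \left(-137\right) - \left(-3 + \sqrt{-128 - 514}\right) = 824877 - \left(-3 + \sqrt{-642}\right) = 824877 - \left(-3 + i \sqrt{642}\right) = 824877 + \left(3 - i \sqrt{642}\right) = 824880 - i \sqrt{642}$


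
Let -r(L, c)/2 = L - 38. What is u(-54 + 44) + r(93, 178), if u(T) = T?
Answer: -120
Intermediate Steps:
r(L, c) = 76 - 2*L (r(L, c) = -2*(L - 38) = -2*(-38 + L) = 76 - 2*L)
u(-54 + 44) + r(93, 178) = (-54 + 44) + (76 - 2*93) = -10 + (76 - 186) = -10 - 110 = -120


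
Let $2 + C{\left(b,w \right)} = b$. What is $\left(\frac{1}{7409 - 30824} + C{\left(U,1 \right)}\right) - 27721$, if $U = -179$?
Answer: $- \frac{653325331}{23415} \approx -27902.0$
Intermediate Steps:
$C{\left(b,w \right)} = -2 + b$
$\left(\frac{1}{7409 - 30824} + C{\left(U,1 \right)}\right) - 27721 = \left(\frac{1}{7409 - 30824} - 181\right) - 27721 = \left(\frac{1}{-23415} - 181\right) - 27721 = \left(- \frac{1}{23415} - 181\right) - 27721 = - \frac{4238116}{23415} - 27721 = - \frac{653325331}{23415}$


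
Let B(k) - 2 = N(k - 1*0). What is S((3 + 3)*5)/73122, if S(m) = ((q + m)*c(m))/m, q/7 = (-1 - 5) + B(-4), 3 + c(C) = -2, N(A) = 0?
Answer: -1/219366 ≈ -4.5586e-6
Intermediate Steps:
B(k) = 2 (B(k) = 2 + 0 = 2)
c(C) = -5 (c(C) = -3 - 2 = -5)
q = -28 (q = 7*((-1 - 5) + 2) = 7*(-6 + 2) = 7*(-4) = -28)
S(m) = (140 - 5*m)/m (S(m) = ((-28 + m)*(-5))/m = (140 - 5*m)/m)
S((3 + 3)*5)/73122 = (-5 + 140/(((3 + 3)*5)))/73122 = (-5 + 140/((6*5)))*(1/73122) = (-5 + 140/30)*(1/73122) = (-5 + 140*(1/30))*(1/73122) = (-5 + 14/3)*(1/73122) = -⅓*1/73122 = -1/219366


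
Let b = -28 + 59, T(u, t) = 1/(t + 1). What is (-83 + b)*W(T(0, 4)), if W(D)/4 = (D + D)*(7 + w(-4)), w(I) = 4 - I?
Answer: -1248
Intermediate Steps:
T(u, t) = 1/(1 + t)
b = 31
W(D) = 120*D (W(D) = 4*((D + D)*(7 + (4 - 1*(-4)))) = 4*((2*D)*(7 + (4 + 4))) = 4*((2*D)*(7 + 8)) = 4*((2*D)*15) = 4*(30*D) = 120*D)
(-83 + b)*W(T(0, 4)) = (-83 + 31)*(120/(1 + 4)) = -6240/5 = -52*24 = -1248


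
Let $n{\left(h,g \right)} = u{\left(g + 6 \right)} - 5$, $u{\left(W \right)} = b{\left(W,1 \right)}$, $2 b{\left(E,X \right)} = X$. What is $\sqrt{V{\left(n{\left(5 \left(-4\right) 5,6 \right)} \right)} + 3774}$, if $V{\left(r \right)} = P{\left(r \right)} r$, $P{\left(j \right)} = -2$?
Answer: $\sqrt{3783} \approx 61.506$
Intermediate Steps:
$b{\left(E,X \right)} = \frac{X}{2}$
$u{\left(W \right)} = \frac{1}{2}$ ($u{\left(W \right)} = \frac{1}{2} \cdot 1 = \frac{1}{2}$)
$n{\left(h,g \right)} = - \frac{9}{2}$ ($n{\left(h,g \right)} = \frac{1}{2} - 5 = - \frac{9}{2}$)
$V{\left(r \right)} = - 2 r$
$\sqrt{V{\left(n{\left(5 \left(-4\right) 5,6 \right)} \right)} + 3774} = \sqrt{\left(-2\right) \left(- \frac{9}{2}\right) + 3774} = \sqrt{9 + 3774} = \sqrt{3783}$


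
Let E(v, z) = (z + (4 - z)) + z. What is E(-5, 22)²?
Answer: 676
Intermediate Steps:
E(v, z) = 4 + z
E(-5, 22)² = (4 + 22)² = 26² = 676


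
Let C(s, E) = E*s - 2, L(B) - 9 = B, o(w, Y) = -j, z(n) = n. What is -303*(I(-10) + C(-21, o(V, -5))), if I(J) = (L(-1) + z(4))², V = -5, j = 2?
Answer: -55752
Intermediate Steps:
o(w, Y) = -2 (o(w, Y) = -1*2 = -2)
L(B) = 9 + B
C(s, E) = -2 + E*s
I(J) = 144 (I(J) = ((9 - 1) + 4)² = (8 + 4)² = 12² = 144)
-303*(I(-10) + C(-21, o(V, -5))) = -303*(144 + (-2 - 2*(-21))) = -303*(144 + (-2 + 42)) = -303*(144 + 40) = -303*184 = -55752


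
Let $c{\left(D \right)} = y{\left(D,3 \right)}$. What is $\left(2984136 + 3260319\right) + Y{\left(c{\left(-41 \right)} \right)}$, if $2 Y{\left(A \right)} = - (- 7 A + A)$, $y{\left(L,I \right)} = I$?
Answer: $6244464$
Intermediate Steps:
$c{\left(D \right)} = 3$
$Y{\left(A \right)} = 3 A$ ($Y{\left(A \right)} = \frac{\left(-1\right) \left(- 7 A + A\right)}{2} = \frac{\left(-1\right) \left(- 6 A\right)}{2} = \frac{6 A}{2} = 3 A$)
$\left(2984136 + 3260319\right) + Y{\left(c{\left(-41 \right)} \right)} = \left(2984136 + 3260319\right) + 3 \cdot 3 = 6244455 + 9 = 6244464$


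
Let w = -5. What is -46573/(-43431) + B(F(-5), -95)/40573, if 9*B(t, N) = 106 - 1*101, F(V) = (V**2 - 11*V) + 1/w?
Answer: 5668891372/5286377889 ≈ 1.0724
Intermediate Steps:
F(V) = -1/5 + V**2 - 11*V (F(V) = (V**2 - 11*V) + 1/(-5) = (V**2 - 11*V) - 1/5 = -1/5 + V**2 - 11*V)
B(t, N) = 5/9 (B(t, N) = (106 - 1*101)/9 = (106 - 101)/9 = (1/9)*5 = 5/9)
-46573/(-43431) + B(F(-5), -95)/40573 = -46573/(-43431) + (5/9)/40573 = -46573*(-1/43431) + (5/9)*(1/40573) = 46573/43431 + 5/365157 = 5668891372/5286377889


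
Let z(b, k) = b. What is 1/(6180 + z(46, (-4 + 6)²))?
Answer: 1/6226 ≈ 0.00016062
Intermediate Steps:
1/(6180 + z(46, (-4 + 6)²)) = 1/(6180 + 46) = 1/6226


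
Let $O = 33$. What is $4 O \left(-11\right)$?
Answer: $-1452$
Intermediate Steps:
$4 O \left(-11\right) = 4 \cdot 33 \left(-11\right) = 132 \left(-11\right) = -1452$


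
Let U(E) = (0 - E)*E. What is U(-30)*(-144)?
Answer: 129600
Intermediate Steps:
U(E) = -E² (U(E) = (-E)*E = -E²)
U(-30)*(-144) = -1*(-30)²*(-144) = -1*900*(-144) = -900*(-144) = 129600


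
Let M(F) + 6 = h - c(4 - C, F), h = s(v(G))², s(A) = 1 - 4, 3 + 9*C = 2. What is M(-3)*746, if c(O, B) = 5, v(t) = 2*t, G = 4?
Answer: -1492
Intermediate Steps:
C = -⅑ (C = -⅓ + (⅑)*2 = -⅓ + 2/9 = -⅑ ≈ -0.11111)
s(A) = -3
h = 9 (h = (-3)² = 9)
M(F) = -2 (M(F) = -6 + (9 - 1*5) = -6 + (9 - 5) = -6 + 4 = -2)
M(-3)*746 = -2*746 = -1492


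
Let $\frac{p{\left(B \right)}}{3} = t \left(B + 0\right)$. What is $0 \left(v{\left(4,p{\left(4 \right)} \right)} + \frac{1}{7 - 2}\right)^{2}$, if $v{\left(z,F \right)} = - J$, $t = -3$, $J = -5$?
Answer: $0$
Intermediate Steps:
$p{\left(B \right)} = - 9 B$ ($p{\left(B \right)} = 3 \left(- 3 \left(B + 0\right)\right) = 3 \left(- 3 B\right) = - 9 B$)
$v{\left(z,F \right)} = 5$ ($v{\left(z,F \right)} = \left(-1\right) \left(-5\right) = 5$)
$0 \left(v{\left(4,p{\left(4 \right)} \right)} + \frac{1}{7 - 2}\right)^{2} = 0 \left(5 + \frac{1}{7 - 2}\right)^{2} = 0 \left(5 + \frac{1}{5}\right)^{2} = 0 \left(\frac{26}{5}\right)^{2} = 0 \cdot \frac{676}{25} = 0$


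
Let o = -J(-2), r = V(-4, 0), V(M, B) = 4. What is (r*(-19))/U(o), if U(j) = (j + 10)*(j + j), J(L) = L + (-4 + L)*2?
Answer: -19/168 ≈ -0.11310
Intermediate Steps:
r = 4
J(L) = -8 + 3*L (J(L) = L + (-8 + 2*L) = -8 + 3*L)
o = 14 (o = -(-8 + 3*(-2)) = -(-8 - 6) = -1*(-14) = 14)
U(j) = 2*j*(10 + j) (U(j) = (10 + j)*(2*j) = 2*j*(10 + j))
(r*(-19))/U(o) = (4*(-19))/((2*14*(10 + 14))) = -76/(2*14*24) = -76/672 = -76*1/672 = -19/168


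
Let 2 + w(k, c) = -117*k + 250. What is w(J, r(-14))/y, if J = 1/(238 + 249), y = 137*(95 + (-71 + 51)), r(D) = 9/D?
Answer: 120659/5003925 ≈ 0.024113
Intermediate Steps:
y = 10275 (y = 137*(95 - 20) = 137*75 = 10275)
J = 1/487 ≈ 0.0020534
w(k, c) = 248 - 117*k (w(k, c) = -2 + (-117*k + 250) = -2 + (250 - 117*k) = 248 - 117*k)
w(J, r(-14))/y = (248 - 117*1/487)/10275 = (248 - 117/487)*(1/10275) = (120659/487)*(1/10275) = 120659/5003925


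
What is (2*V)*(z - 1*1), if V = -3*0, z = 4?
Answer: 0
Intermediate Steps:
V = 0
(2*V)*(z - 1*1) = (2*0)*(4 - 1*1) = 0*(4 - 1) = 0*3 = 0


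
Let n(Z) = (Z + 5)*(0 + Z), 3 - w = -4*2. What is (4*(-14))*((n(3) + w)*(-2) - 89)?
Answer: 8904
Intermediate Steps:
w = 11 (w = 3 - (-4)*2 = 3 - 1*(-8) = 3 + 8 = 11)
n(Z) = Z*(5 + Z) (n(Z) = (5 + Z)*Z = Z*(5 + Z))
(4*(-14))*((n(3) + w)*(-2) - 89) = (4*(-14))*((3*(5 + 3) + 11)*(-2) - 89) = -56*((3*8 + 11)*(-2) - 89) = -56*((24 + 11)*(-2) - 89) = -56*(35*(-2) - 89) = -56*(-70 - 89) = -56*(-159) = 8904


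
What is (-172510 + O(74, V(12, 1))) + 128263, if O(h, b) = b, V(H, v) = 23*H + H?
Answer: -43959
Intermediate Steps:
V(H, v) = 24*H
(-172510 + O(74, V(12, 1))) + 128263 = (-172510 + 24*12) + 128263 = (-172510 + 288) + 128263 = -172222 + 128263 = -43959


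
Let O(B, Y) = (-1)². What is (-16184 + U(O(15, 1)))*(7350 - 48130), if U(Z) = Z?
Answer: 659942740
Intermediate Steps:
O(B, Y) = 1
(-16184 + U(O(15, 1)))*(7350 - 48130) = (-16184 + 1)*(7350 - 48130) = -16183*(-40780) = 659942740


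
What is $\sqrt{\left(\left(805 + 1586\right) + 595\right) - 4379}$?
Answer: $i \sqrt{1393} \approx 37.323 i$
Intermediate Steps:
$\sqrt{\left(\left(805 + 1586\right) + 595\right) - 4379} = \sqrt{\left(2391 + 595\right) - 4379} = \sqrt{2986 - 4379} = \sqrt{-1393} = i \sqrt{1393}$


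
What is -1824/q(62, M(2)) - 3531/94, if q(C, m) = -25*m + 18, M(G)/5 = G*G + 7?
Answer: -4620111/127558 ≈ -36.220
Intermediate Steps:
M(G) = 35 + 5*G² (M(G) = 5*(G*G + 7) = 5*(G² + 7) = 5*(7 + G²) = 35 + 5*G²)
q(C, m) = 18 - 25*m
-1824/q(62, M(2)) - 3531/94 = -1824/(18 - 25*(35 + 5*2²)) - 3531/94 = -1824/(18 - 25*(35 + 5*4)) - 3531*1/94 = -1824/(18 - 25*(35 + 20)) - 3531/94 = -1824/(18 - 25*55) - 3531/94 = -1824/(18 - 1375) - 3531/94 = -1824/(-1357) - 3531/94 = -1824*(-1/1357) - 3531/94 = 1824/1357 - 3531/94 = -4620111/127558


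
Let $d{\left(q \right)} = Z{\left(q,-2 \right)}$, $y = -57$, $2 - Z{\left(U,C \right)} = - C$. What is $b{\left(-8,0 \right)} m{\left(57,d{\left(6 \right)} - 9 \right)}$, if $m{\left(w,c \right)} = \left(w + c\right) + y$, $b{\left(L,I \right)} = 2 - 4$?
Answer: $18$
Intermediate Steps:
$Z{\left(U,C \right)} = 2 + C$ ($Z{\left(U,C \right)} = 2 - - C = 2 + C$)
$b{\left(L,I \right)} = -2$ ($b{\left(L,I \right)} = 2 - 4 = -2$)
$d{\left(q \right)} = 0$ ($d{\left(q \right)} = 2 - 2 = 0$)
$m{\left(w,c \right)} = -57 + c + w$ ($m{\left(w,c \right)} = \left(w + c\right) - 57 = \left(c + w\right) - 57 = -57 + c + w$)
$b{\left(-8,0 \right)} m{\left(57,d{\left(6 \right)} - 9 \right)} = - 2 \left(-57 + \left(0 - 9\right) + 57\right) = - 2 \left(-57 - 9 + 57\right) = \left(-2\right) \left(-9\right) = 18$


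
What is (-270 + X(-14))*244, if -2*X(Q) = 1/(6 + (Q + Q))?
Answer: -724619/11 ≈ -65875.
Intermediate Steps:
X(Q) = -1/(2*(6 + 2*Q)) (X(Q) = -1/(2*(6 + (Q + Q))) = -1/(2*(6 + 2*Q)))
(-270 + X(-14))*244 = (-270 - 1/(12 + 4*(-14)))*244 = (-270 - 1/(12 - 56))*244 = (-270 - 1/(-44))*244 = (-270 - 1*(-1/44))*244 = (-270 + 1/44)*244 = -11879/44*244 = -724619/11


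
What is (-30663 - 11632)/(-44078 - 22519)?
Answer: 42295/66597 ≈ 0.63509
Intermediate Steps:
(-30663 - 11632)/(-44078 - 22519) = -42295/(-66597) = -42295*(-1/66597) = 42295/66597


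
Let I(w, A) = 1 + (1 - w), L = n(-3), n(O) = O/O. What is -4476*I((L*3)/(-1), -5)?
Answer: -22380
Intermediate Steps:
n(O) = 1
L = 1
I(w, A) = 2 - w
-4476*I((L*3)/(-1), -5) = -4476*(2 - 1*3/(-1)) = -4476*(2 - 3*(-1)) = -4476*(2 - 1*(-3)) = -4476*(2 + 3) = -4476*5 = -22380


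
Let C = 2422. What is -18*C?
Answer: -43596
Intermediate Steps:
-18*C = -18*2422 = -43596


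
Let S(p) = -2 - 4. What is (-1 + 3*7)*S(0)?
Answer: -120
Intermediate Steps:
S(p) = -6
(-1 + 3*7)*S(0) = (-1 + 3*7)*(-6) = (-1 + 21)*(-6) = 20*(-6) = -120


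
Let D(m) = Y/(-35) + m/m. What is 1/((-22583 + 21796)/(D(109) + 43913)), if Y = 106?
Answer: -1536884/27545 ≈ -55.795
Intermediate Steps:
D(m) = -71/35 (D(m) = 106/(-35) + m/m = 106*(-1/35) + 1 = -106/35 + 1 = -71/35)
1/((-22583 + 21796)/(D(109) + 43913)) = 1/((-22583 + 21796)/(-71/35 + 43913)) = 1/(-787/1536884/35) = 1/(-787*35/1536884) = 1/(-27545/1536884) = -1536884/27545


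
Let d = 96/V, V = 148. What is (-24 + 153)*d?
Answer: 3096/37 ≈ 83.676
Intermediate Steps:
d = 24/37 (d = 96/148 = 96*(1/148) = 24/37 ≈ 0.64865)
(-24 + 153)*d = (-24 + 153)*(24/37) = 129*(24/37) = 3096/37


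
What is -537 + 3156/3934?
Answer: -1054701/1967 ≈ -536.20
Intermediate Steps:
-537 + 3156/3934 = -537 + 3156*(1/3934) = -537 + 1578/1967 = -1054701/1967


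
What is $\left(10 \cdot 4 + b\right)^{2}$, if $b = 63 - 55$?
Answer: $2304$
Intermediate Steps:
$b = 8$ ($b = 63 - 55 = 8$)
$\left(10 \cdot 4 + b\right)^{2} = \left(10 \cdot 4 + 8\right)^{2} = \left(40 + 8\right)^{2} = 48^{2} = 2304$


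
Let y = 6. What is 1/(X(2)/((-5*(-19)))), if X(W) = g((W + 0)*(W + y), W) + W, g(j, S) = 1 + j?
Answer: 5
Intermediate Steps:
X(W) = 1 + W + W*(6 + W) (X(W) = (1 + (W + 0)*(W + 6)) + W = (1 + W*(6 + W)) + W = 1 + W + W*(6 + W))
1/(X(2)/((-5*(-19)))) = 1/((1 + 2 + 2*(6 + 2))/((-5*(-19)))) = 1/((1 + 2 + 2*8)/95) = 1/((1 + 2 + 16)*(1/95)) = 1/(19*(1/95)) = 1/(⅕) = 5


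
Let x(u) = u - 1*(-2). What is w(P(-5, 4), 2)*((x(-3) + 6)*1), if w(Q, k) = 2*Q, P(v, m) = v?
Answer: -50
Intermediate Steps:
x(u) = 2 + u (x(u) = u + 2 = 2 + u)
w(P(-5, 4), 2)*((x(-3) + 6)*1) = (2*(-5))*(((2 - 3) + 6)*1) = -10*(-1 + 6) = -50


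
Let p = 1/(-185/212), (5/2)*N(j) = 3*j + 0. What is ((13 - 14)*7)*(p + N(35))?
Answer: -52906/185 ≈ -285.98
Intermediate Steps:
N(j) = 6*j/5 (N(j) = 2*(3*j + 0)/5 = 2*(3*j)/5 = 6*j/5)
p = -212/185 (p = 1/(-185*1/212) = 1/(-185/212) = -212/185 ≈ -1.1459)
((13 - 14)*7)*(p + N(35)) = ((13 - 14)*7)*(-212/185 + (6/5)*35) = (-1*7)*(-212/185 + 42) = -7*7558/185 = -52906/185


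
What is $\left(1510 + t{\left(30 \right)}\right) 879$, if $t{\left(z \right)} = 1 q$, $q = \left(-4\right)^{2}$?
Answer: $1341354$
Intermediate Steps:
$q = 16$
$t{\left(z \right)} = 16$ ($t{\left(z \right)} = 1 \cdot 16 = 16$)
$\left(1510 + t{\left(30 \right)}\right) 879 = \left(1510 + 16\right) 879 = 1526 \cdot 879 = 1341354$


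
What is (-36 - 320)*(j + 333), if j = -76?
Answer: -91492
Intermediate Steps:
(-36 - 320)*(j + 333) = (-36 - 320)*(-76 + 333) = -356*257 = -91492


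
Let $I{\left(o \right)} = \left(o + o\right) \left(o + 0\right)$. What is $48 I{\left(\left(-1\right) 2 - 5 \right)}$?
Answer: $4704$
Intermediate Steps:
$I{\left(o \right)} = 2 o^{2}$ ($I{\left(o \right)} = 2 o o = 2 o^{2}$)
$48 I{\left(\left(-1\right) 2 - 5 \right)} = 48 \cdot 2 \left(\left(-1\right) 2 - 5\right)^{2} = 48 \cdot 2 \left(-2 - 5\right)^{2} = 48 \cdot 2 \left(-7\right)^{2} = 48 \cdot 2 \cdot 49 = 48 \cdot 98 = 4704$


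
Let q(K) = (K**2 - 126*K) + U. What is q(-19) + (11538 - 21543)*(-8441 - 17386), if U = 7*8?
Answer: 258401946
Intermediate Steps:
U = 56
q(K) = 56 + K**2 - 126*K (q(K) = (K**2 - 126*K) + 56 = 56 + K**2 - 126*K)
q(-19) + (11538 - 21543)*(-8441 - 17386) = (56 + (-19)**2 - 126*(-19)) + (11538 - 21543)*(-8441 - 17386) = (56 + 361 + 2394) - 10005*(-25827) = 2811 + 258399135 = 258401946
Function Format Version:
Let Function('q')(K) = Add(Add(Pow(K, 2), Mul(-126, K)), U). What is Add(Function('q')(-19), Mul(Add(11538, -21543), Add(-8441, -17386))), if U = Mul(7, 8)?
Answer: 258401946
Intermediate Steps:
U = 56
Function('q')(K) = Add(56, Pow(K, 2), Mul(-126, K)) (Function('q')(K) = Add(Add(Pow(K, 2), Mul(-126, K)), 56) = Add(56, Pow(K, 2), Mul(-126, K)))
Add(Function('q')(-19), Mul(Add(11538, -21543), Add(-8441, -17386))) = Add(Add(56, Pow(-19, 2), Mul(-126, -19)), Mul(Add(11538, -21543), Add(-8441, -17386))) = Add(Add(56, 361, 2394), Mul(-10005, -25827)) = Add(2811, 258399135) = 258401946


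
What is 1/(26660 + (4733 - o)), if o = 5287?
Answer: 1/26106 ≈ 3.8305e-5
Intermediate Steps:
1/(26660 + (4733 - o)) = 1/(26660 + (4733 - 1*5287)) = 1/(26660 + (4733 - 5287)) = 1/(26660 - 554) = 1/26106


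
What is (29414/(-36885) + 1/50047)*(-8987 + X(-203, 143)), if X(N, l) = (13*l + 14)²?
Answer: -5150896490398366/1845983595 ≈ -2.7903e+6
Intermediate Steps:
X(N, l) = (14 + 13*l)²
(29414/(-36885) + 1/50047)*(-8987 + X(-203, 143)) = (29414/(-36885) + 1/50047)*(-8987 + (14 + 13*143)²) = (29414*(-1/36885) + 1/50047)*(-8987 + (14 + 1859)²) = (-29414/36885 + 1/50047)*(-8987 + 1873²) = -1472045573*(-8987 + 3508129)/1845983595 = -1472045573/1845983595*3499142 = -5150896490398366/1845983595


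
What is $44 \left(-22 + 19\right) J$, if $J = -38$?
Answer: $5016$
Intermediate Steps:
$44 \left(-22 + 19\right) J = 44 \left(-22 + 19\right) \left(-38\right) = 44 \left(-3\right) \left(-38\right) = \left(-132\right) \left(-38\right) = 5016$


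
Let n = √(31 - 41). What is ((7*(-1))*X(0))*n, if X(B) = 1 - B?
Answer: -7*I*√10 ≈ -22.136*I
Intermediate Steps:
n = I*√10 (n = √(-10) = I*√10 ≈ 3.1623*I)
((7*(-1))*X(0))*n = ((7*(-1))*(1 - 1*0))*(I*√10) = (-7*(1 + 0))*(I*√10) = (-7*1)*(I*√10) = -7*I*√10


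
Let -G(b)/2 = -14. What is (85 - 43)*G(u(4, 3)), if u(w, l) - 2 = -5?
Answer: 1176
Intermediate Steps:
u(w, l) = -3 (u(w, l) = 2 - 5 = -3)
G(b) = 28 (G(b) = -2*(-14) = 28)
(85 - 43)*G(u(4, 3)) = (85 - 43)*28 = 42*28 = 1176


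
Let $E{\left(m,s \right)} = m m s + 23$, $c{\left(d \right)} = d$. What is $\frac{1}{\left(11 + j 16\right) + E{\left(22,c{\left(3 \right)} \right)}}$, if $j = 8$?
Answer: $\frac{1}{1614} \approx 0.00061958$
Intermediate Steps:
$E{\left(m,s \right)} = 23 + s m^{2}$ ($E{\left(m,s \right)} = m^{2} s + 23 = s m^{2} + 23 = 23 + s m^{2}$)
$\frac{1}{\left(11 + j 16\right) + E{\left(22,c{\left(3 \right)} \right)}} = \frac{1}{\left(11 + 8 \cdot 16\right) + \left(23 + 3 \cdot 22^{2}\right)} = \frac{1}{\left(11 + 128\right) + \left(23 + 3 \cdot 484\right)} = \frac{1}{139 + \left(23 + 1452\right)} = \frac{1}{139 + 1475} = \frac{1}{1614}$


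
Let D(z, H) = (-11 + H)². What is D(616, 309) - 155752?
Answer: -66948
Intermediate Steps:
D(616, 309) - 155752 = (-11 + 309)² - 155752 = 298² - 155752 = 88804 - 155752 = -66948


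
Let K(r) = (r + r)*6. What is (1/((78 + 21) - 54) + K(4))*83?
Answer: 179363/45 ≈ 3985.8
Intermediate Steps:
K(r) = 12*r (K(r) = (2*r)*6 = 12*r)
(1/((78 + 21) - 54) + K(4))*83 = (1/((78 + 21) - 54) + 12*4)*83 = (1/(99 - 54) + 48)*83 = (1/45 + 48)*83 = (2161/45)*83 = 179363/45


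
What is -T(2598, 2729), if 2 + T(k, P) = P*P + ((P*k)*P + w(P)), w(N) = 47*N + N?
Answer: -19356030149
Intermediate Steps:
w(N) = 48*N
T(k, P) = -2 + P² + 48*P + k*P² (T(k, P) = -2 + (P*P + ((P*k)*P + 48*P)) = -2 + (P² + (k*P² + 48*P)) = -2 + (P² + (48*P + k*P²)) = -2 + (P² + 48*P + k*P²) = -2 + P² + 48*P + k*P²)
-T(2598, 2729) = -(-2 + 2729² + 48*2729 + 2598*2729²) = -(-2 + 7447441 + 130992 + 2598*7447441) = -(-2 + 7447441 + 130992 + 19348451718) = -1*19356030149 = -19356030149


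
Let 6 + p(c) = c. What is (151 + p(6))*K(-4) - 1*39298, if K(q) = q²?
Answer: -36882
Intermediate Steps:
p(c) = -6 + c
(151 + p(6))*K(-4) - 1*39298 = (151 + (-6 + 6))*(-4)² - 1*39298 = (151 + 0)*16 - 39298 = 151*16 - 39298 = 2416 - 39298 = -36882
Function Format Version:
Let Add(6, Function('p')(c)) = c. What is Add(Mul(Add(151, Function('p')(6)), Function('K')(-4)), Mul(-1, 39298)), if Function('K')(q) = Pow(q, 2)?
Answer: -36882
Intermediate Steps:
Function('p')(c) = Add(-6, c)
Add(Mul(Add(151, Function('p')(6)), Function('K')(-4)), Mul(-1, 39298)) = Add(Mul(Add(151, Add(-6, 6)), Pow(-4, 2)), Mul(-1, 39298)) = Add(Mul(Add(151, 0), 16), -39298) = Add(Mul(151, 16), -39298) = Add(2416, -39298) = -36882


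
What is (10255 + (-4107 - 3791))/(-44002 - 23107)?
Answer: -2357/67109 ≈ -0.035122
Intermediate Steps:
(10255 + (-4107 - 3791))/(-44002 - 23107) = (10255 - 7898)/(-67109) = 2357*(-1/67109) = -2357/67109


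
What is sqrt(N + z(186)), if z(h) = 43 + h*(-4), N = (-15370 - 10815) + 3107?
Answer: I*sqrt(23779) ≈ 154.2*I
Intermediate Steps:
N = -23078 (N = -26185 + 3107 = -23078)
z(h) = 43 - 4*h
sqrt(N + z(186)) = sqrt(-23078 + (43 - 4*186)) = sqrt(-23078 + (43 - 744)) = sqrt(-23078 - 701) = sqrt(-23779) = I*sqrt(23779)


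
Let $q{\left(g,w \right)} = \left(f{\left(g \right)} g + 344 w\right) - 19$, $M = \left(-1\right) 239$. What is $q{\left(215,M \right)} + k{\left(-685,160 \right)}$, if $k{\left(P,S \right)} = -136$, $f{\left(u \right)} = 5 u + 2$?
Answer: $149184$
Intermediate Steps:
$f{\left(u \right)} = 2 + 5 u$
$M = -239$
$q{\left(g,w \right)} = -19 + 344 w + g \left(2 + 5 g\right)$ ($q{\left(g,w \right)} = \left(\left(2 + 5 g\right) g + 344 w\right) - 19 = \left(g \left(2 + 5 g\right) + 344 w\right) - 19 = \left(344 w + g \left(2 + 5 g\right)\right) - 19 = -19 + 344 w + g \left(2 + 5 g\right)$)
$q{\left(215,M \right)} + k{\left(-685,160 \right)} = \left(-19 + 344 \left(-239\right) + 215 \left(2 + 5 \cdot 215\right)\right) - 136 = \left(-19 - 82216 + 215 \left(2 + 1075\right)\right) - 136 = \left(-19 - 82216 + 215 \cdot 1077\right) - 136 = \left(-19 - 82216 + 231555\right) - 136 = 149320 - 136 = 149184$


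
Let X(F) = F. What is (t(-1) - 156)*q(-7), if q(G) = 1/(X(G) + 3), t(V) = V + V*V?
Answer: 39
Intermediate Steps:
t(V) = V + V²
q(G) = 1/(3 + G) (q(G) = 1/(G + 3) = 1/(3 + G))
(t(-1) - 156)*q(-7) = (-(1 - 1) - 156)/(3 - 7) = (-1*0 - 156)/(-4) = (0 - 156)*(-¼) = -156*(-¼) = 39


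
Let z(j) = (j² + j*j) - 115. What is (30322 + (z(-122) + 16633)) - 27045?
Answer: 49563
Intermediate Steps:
z(j) = -115 + 2*j² (z(j) = (j² + j²) - 115 = 2*j² - 115 = -115 + 2*j²)
(30322 + (z(-122) + 16633)) - 27045 = (30322 + ((-115 + 2*(-122)²) + 16633)) - 27045 = (30322 + ((-115 + 2*14884) + 16633)) - 27045 = (30322 + ((-115 + 29768) + 16633)) - 27045 = (30322 + (29653 + 16633)) - 27045 = (30322 + 46286) - 27045 = 76608 - 27045 = 49563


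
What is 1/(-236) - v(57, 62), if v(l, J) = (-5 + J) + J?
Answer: -28085/236 ≈ -119.00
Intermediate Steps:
v(l, J) = -5 + 2*J
1/(-236) - v(57, 62) = 1/(-236) - (-5 + 2*62) = -1/236 - (-5 + 124) = -1/236 - 1*119 = -1/236 - 119 = -28085/236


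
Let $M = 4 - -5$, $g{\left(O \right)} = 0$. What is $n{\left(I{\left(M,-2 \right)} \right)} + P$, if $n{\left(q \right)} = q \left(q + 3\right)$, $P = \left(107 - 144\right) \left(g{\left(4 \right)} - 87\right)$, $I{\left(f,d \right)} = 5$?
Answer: $3259$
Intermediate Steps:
$M = 9$ ($M = 4 + 5 = 9$)
$P = 3219$ ($P = \left(107 - 144\right) \left(0 - 87\right) = \left(-37\right) \left(-87\right) = 3219$)
$n{\left(q \right)} = q \left(3 + q\right)$
$n{\left(I{\left(M,-2 \right)} \right)} + P = 5 \left(3 + 5\right) + 3219 = 5 \cdot 8 + 3219 = 40 + 3219 = 3259$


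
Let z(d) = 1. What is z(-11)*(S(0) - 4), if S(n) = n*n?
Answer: -4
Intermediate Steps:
S(n) = n²
z(-11)*(S(0) - 4) = 1*(0² - 4) = 1*(0 - 4) = 1*(-4) = -4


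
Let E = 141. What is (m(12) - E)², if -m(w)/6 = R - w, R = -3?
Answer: 2601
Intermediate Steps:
m(w) = 18 + 6*w (m(w) = -6*(-3 - w) = 18 + 6*w)
(m(12) - E)² = ((18 + 6*12) - 1*141)² = ((18 + 72) - 141)² = (90 - 141)² = (-51)² = 2601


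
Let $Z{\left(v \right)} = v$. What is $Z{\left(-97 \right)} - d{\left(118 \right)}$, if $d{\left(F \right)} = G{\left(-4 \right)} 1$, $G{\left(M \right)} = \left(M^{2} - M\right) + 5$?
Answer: $-122$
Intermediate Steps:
$G{\left(M \right)} = 5 + M^{2} - M$
$d{\left(F \right)} = 25$ ($d{\left(F \right)} = \left(5 + \left(-4\right)^{2} - -4\right) 1 = \left(5 + 16 + 4\right) 1 = 25 \cdot 1 = 25$)
$Z{\left(-97 \right)} - d{\left(118 \right)} = -97 - 25 = -122$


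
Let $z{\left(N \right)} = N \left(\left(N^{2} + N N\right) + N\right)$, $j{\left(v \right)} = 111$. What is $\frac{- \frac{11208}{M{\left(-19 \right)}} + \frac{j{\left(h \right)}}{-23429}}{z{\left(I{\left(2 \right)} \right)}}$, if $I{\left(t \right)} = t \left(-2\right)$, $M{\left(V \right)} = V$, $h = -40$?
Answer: $- \frac{262590123}{49856912} \approx -5.2669$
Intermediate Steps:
$I{\left(t \right)} = - 2 t$
$z{\left(N \right)} = N \left(N + 2 N^{2}\right)$ ($z{\left(N \right)} = N \left(\left(N^{2} + N^{2}\right) + N\right) = N \left(2 N^{2} + N\right) = N \left(N + 2 N^{2}\right)$)
$\frac{- \frac{11208}{M{\left(-19 \right)}} + \frac{j{\left(h \right)}}{-23429}}{z{\left(I{\left(2 \right)} \right)}} = \frac{- \frac{11208}{-19} + \frac{111}{-23429}}{\left(\left(-2\right) 2\right)^{2} \left(1 + 2 \left(\left(-2\right) 2\right)\right)} = \frac{\left(-11208\right) \left(- \frac{1}{19}\right) + 111 \left(- \frac{1}{23429}\right)}{\left(-4\right)^{2} \left(1 + 2 \left(-4\right)\right)} = \frac{\frac{11208}{19} - \frac{111}{23429}}{16 \left(1 - 8\right)} = \frac{262590123}{445151 \cdot 16 \left(-7\right)} = \frac{262590123}{445151 \left(-112\right)} = \frac{262590123}{445151} \left(- \frac{1}{112}\right) = - \frac{262590123}{49856912}$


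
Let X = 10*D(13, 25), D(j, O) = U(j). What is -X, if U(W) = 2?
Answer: -20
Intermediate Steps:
D(j, O) = 2
X = 20 (X = 10*2 = 20)
-X = -1*20 = -20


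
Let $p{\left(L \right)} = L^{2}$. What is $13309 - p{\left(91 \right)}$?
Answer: $5028$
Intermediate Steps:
$13309 - p{\left(91 \right)} = 13309 - 91^{2} = 13309 - 8281 = 5028$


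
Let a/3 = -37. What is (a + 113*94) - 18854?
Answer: -8343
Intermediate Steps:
a = -111 (a = 3*(-37) = -111)
(a + 113*94) - 18854 = (-111 + 113*94) - 18854 = (-111 + 10622) - 18854 = 10511 - 18854 = -8343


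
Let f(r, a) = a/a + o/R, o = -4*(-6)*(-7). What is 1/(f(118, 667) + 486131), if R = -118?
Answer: 59/28681872 ≈ 2.0570e-6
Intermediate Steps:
o = -168 (o = 24*(-7) = -168)
f(r, a) = 143/59 (f(r, a) = a/a - 168/(-118) = 1 - 168*(-1/118) = 1 + 84/59 = 143/59)
1/(f(118, 667) + 486131) = 1/(143/59 + 486131) = 1/(28681872/59) = 59/28681872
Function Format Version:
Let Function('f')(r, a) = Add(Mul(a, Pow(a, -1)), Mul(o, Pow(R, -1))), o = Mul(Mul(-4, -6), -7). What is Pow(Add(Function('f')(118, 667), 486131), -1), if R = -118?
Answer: Rational(59, 28681872) ≈ 2.0570e-6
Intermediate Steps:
o = -168 (o = Mul(24, -7) = -168)
Function('f')(r, a) = Rational(143, 59) (Function('f')(r, a) = Add(Mul(a, Pow(a, -1)), Mul(-168, Pow(-118, -1))) = Add(1, Mul(-168, Rational(-1, 118))) = Add(1, Rational(84, 59)) = Rational(143, 59))
Pow(Add(Function('f')(118, 667), 486131), -1) = Pow(Add(Rational(143, 59), 486131), -1) = Pow(Rational(28681872, 59), -1) = Rational(59, 28681872)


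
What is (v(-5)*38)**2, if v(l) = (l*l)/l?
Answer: 36100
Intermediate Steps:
v(l) = l (v(l) = l**2/l = l)
(v(-5)*38)**2 = (-5*38)**2 = (-190)**2 = 36100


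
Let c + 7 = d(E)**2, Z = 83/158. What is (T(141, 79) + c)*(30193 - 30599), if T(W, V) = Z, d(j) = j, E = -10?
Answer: -2999731/79 ≈ -37971.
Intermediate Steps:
Z = 83/158 (Z = 83*(1/158) = 83/158 ≈ 0.52532)
T(W, V) = 83/158
c = 93 (c = -7 + (-10)**2 = -7 + 100 = 93)
(T(141, 79) + c)*(30193 - 30599) = (83/158 + 93)*(30193 - 30599) = (14777/158)*(-406) = -2999731/79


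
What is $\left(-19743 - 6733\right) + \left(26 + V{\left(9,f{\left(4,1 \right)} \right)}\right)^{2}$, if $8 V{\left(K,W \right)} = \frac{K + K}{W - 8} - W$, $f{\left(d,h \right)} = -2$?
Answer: $- \frac{41277919}{1600} \approx -25799.0$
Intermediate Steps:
$V{\left(K,W \right)} = - \frac{W}{8} + \frac{K}{4 \left(-8 + W\right)}$ ($V{\left(K,W \right)} = \frac{\frac{K + K}{W - 8} - W}{8} = \frac{\frac{2 K}{-8 + W} - W}{8} = \frac{- W + \frac{2 K}{-8 + W}}{8} = - \frac{W}{8} + \frac{K}{4 \left(-8 + W\right)}$)
$\left(-19743 - 6733\right) + \left(26 + V{\left(9,f{\left(4,1 \right)} \right)}\right)^{2} = \left(-19743 - 6733\right) + \left(26 + \frac{-2 - \frac{\left(-2\right)^{2}}{8} + \frac{1}{4} \cdot 9}{-8 - 2}\right)^{2} = -26476 + \left(26 + \frac{-2 - \frac{1}{2} + \frac{9}{4}}{-10}\right)^{2} = -26476 + \left(26 - \frac{-2 - \frac{1}{2} + \frac{9}{4}}{10}\right)^{2} = -26476 + \left(26 - - \frac{1}{40}\right)^{2} = -26476 + \left(26 + \frac{1}{40}\right)^{2} = -26476 + \left(\frac{1041}{40}\right)^{2} = -26476 + \frac{1083681}{1600} = - \frac{41277919}{1600}$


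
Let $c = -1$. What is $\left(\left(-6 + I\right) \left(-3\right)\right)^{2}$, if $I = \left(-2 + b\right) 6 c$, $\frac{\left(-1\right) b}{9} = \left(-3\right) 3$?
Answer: $2073600$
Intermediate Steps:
$b = 81$ ($b = - 9 \left(\left(-3\right) 3\right) = \left(-9\right) \left(-9\right) = 81$)
$I = -474$ ($I = \left(-2 + 81\right) 6 \left(-1\right) = 79 \cdot 6 \left(-1\right) = 474 \left(-1\right) = -474$)
$\left(\left(-6 + I\right) \left(-3\right)\right)^{2} = \left(\left(-6 - 474\right) \left(-3\right)\right)^{2} = \left(\left(-480\right) \left(-3\right)\right)^{2} = 1440^{2} = 2073600$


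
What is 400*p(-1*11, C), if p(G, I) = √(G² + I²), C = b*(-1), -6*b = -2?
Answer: 400*√1090/3 ≈ 4402.0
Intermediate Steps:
b = ⅓ (b = -⅙*(-2) = ⅓ ≈ 0.33333)
C = -⅓ (C = (⅓)*(-1) = -⅓ ≈ -0.33333)
400*p(-1*11, C) = 400*√((-1*11)² + (-⅓)²) = 400*√((-11)² + ⅑) = 400*√(121 + ⅑) = 400*√(1090/9) = 400*(√1090/3) = 400*√1090/3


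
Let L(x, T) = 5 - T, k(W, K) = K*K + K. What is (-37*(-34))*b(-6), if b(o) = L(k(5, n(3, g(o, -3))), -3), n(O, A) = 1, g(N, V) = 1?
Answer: 10064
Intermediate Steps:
k(W, K) = K + K² (k(W, K) = K² + K = K + K²)
b(o) = 8 (b(o) = 5 - 1*(-3) = 5 + 3 = 8)
(-37*(-34))*b(-6) = -37*(-34)*8 = 1258*8 = 10064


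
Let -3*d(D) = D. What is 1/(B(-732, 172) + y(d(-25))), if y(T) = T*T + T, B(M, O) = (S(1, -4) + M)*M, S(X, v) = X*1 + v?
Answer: 9/4842880 ≈ 1.8584e-6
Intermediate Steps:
S(X, v) = X + v
B(M, O) = M*(-3 + M) (B(M, O) = ((1 - 4) + M)*M = (-3 + M)*M = M*(-3 + M))
d(D) = -D/3
y(T) = T + T² (y(T) = T² + T = T + T²)
1/(B(-732, 172) + y(d(-25))) = 1/(-732*(-3 - 732) + (-⅓*(-25))*(1 - ⅓*(-25))) = 1/(-732*(-735) + 25*(1 + 25/3)/3) = 1/(538020 + (25/3)*(28/3)) = 1/(538020 + 700/9) = 1/(4842880/9) = 9/4842880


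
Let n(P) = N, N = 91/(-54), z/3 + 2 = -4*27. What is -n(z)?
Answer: 91/54 ≈ 1.6852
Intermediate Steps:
z = -330 (z = -6 + 3*(-4*27) = -6 + 3*(-108) = -6 - 324 = -330)
N = -91/54 (N = 91*(-1/54) = -91/54 ≈ -1.6852)
n(P) = -91/54
-n(z) = -1*(-91/54) = 91/54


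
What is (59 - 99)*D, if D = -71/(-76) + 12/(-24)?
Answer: -330/19 ≈ -17.368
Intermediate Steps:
D = 33/76 (D = -71*(-1/76) + 12*(-1/24) = 71/76 - ½ = 33/76 ≈ 0.43421)
(59 - 99)*D = (59 - 99)*(33/76) = -40*33/76 = -330/19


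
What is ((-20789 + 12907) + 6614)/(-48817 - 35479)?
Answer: 317/21074 ≈ 0.015042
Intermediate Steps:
((-20789 + 12907) + 6614)/(-48817 - 35479) = (-7882 + 6614)/(-84296) = -1268*(-1/84296) = 317/21074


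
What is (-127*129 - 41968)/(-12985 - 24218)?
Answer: 58351/37203 ≈ 1.5684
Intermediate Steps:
(-127*129 - 41968)/(-12985 - 24218) = (-16383 - 41968)/(-37203) = -58351*(-1/37203) = 58351/37203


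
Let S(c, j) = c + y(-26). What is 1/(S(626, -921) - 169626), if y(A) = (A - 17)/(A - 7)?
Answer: -33/5576957 ≈ -5.9172e-6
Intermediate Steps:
y(A) = (-17 + A)/(-7 + A)
S(c, j) = 43/33 + c (S(c, j) = c + (-17 - 26)/(-7 - 26) = c - 43/(-33) = c - 1/33*(-43) = c + 43/33 = 43/33 + c)
1/(S(626, -921) - 169626) = 1/((43/33 + 626) - 169626) = 1/(20701/33 - 169626) = 1/(-5576957/33) = -33/5576957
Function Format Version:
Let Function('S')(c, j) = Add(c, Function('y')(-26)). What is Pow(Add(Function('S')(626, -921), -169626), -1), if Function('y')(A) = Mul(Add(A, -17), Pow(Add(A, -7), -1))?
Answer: Rational(-33, 5576957) ≈ -5.9172e-6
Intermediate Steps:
Function('y')(A) = Mul(Pow(Add(-7, A), -1), Add(-17, A)) (Function('y')(A) = Mul(Add(-17, A), Pow(Add(-7, A), -1)) = Mul(Pow(Add(-7, A), -1), Add(-17, A)))
Function('S')(c, j) = Add(Rational(43, 33), c) (Function('S')(c, j) = Add(c, Mul(Pow(Add(-7, -26), -1), Add(-17, -26))) = Add(c, Mul(Pow(-33, -1), -43)) = Add(c, Mul(Rational(-1, 33), -43)) = Add(c, Rational(43, 33)) = Add(Rational(43, 33), c))
Pow(Add(Function('S')(626, -921), -169626), -1) = Pow(Add(Add(Rational(43, 33), 626), -169626), -1) = Pow(Add(Rational(20701, 33), -169626), -1) = Pow(Rational(-5576957, 33), -1) = Rational(-33, 5576957)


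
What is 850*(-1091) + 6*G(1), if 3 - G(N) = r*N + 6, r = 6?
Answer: -927404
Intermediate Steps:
G(N) = -3 - 6*N (G(N) = 3 - (6*N + 6) = 3 - (6 + 6*N) = 3 + (-6 - 6*N) = -3 - 6*N)
850*(-1091) + 6*G(1) = 850*(-1091) + 6*(-3 - 6*1) = -927350 + 6*(-3 - 6) = -927350 + 6*(-9) = -927350 - 54 = -927404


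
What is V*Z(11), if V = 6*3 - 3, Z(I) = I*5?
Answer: 825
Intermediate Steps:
Z(I) = 5*I
V = 15 (V = 18 - 3 = 15)
V*Z(11) = 15*(5*11) = 15*55 = 825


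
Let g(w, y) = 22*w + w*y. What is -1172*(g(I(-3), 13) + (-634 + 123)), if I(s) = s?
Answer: 721952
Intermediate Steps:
-1172*(g(I(-3), 13) + (-634 + 123)) = -1172*(-3*(22 + 13) + (-634 + 123)) = -1172*(-3*35 - 511) = -1172*(-105 - 511) = -1172*(-616) = 721952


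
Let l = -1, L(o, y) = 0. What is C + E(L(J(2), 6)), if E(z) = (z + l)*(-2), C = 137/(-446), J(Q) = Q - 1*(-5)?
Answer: 755/446 ≈ 1.6928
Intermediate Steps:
J(Q) = 5 + Q (J(Q) = Q + 5 = 5 + Q)
C = -137/446 (C = 137*(-1/446) = -137/446 ≈ -0.30717)
E(z) = 2 - 2*z (E(z) = (z - 1)*(-2) = (-1 + z)*(-2) = 2 - 2*z)
C + E(L(J(2), 6)) = -137/446 + (2 - 2*0) = -137/446 + (2 + 0) = -137/446 + 2 = 755/446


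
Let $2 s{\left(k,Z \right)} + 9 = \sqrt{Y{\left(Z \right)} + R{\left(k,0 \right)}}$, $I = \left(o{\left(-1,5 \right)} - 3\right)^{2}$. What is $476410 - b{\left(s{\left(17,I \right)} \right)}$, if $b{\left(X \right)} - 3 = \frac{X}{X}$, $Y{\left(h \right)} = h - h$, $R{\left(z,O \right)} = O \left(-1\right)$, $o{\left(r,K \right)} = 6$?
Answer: $476406$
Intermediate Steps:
$R{\left(z,O \right)} = - O$
$I = 9$ ($I = \left(6 - 3\right)^{2} = 3^{2} = 9$)
$Y{\left(h \right)} = 0$
$s{\left(k,Z \right)} = - \frac{9}{2}$ ($s{\left(k,Z \right)} = - \frac{9}{2} + \frac{\sqrt{0 - 0}}{2} = - \frac{9}{2} + \frac{\sqrt{0 + 0}}{2} = - \frac{9}{2} + \frac{\sqrt{0}}{2} = - \frac{9}{2} + \frac{1}{2} \cdot 0 = - \frac{9}{2} + 0 = - \frac{9}{2}$)
$b{\left(X \right)} = 4$ ($b{\left(X \right)} = 3 + \frac{X}{X} = 3 + 1 = 4$)
$476410 - b{\left(s{\left(17,I \right)} \right)} = 476410 - 4 = 476406$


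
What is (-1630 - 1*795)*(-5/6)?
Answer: 12125/6 ≈ 2020.8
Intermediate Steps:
(-1630 - 1*795)*(-5/6) = (-1630 - 795)*(-5*⅙) = -2425*(-⅚) = 12125/6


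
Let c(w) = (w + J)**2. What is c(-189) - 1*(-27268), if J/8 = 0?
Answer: 62989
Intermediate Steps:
J = 0 (J = 8*0 = 0)
c(w) = w**2 (c(w) = (w + 0)**2 = w**2)
c(-189) - 1*(-27268) = (-189)**2 - 1*(-27268) = 35721 + 27268 = 62989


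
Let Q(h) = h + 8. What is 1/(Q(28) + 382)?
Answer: 1/418 ≈ 0.0023923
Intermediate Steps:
Q(h) = 8 + h
1/(Q(28) + 382) = 1/((8 + 28) + 382) = 1/(36 + 382) = 1/418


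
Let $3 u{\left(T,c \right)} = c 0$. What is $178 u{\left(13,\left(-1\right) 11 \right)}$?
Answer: $0$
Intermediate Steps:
$u{\left(T,c \right)} = 0$ ($u{\left(T,c \right)} = \frac{c 0}{3} = \frac{1}{3} \cdot 0 = 0$)
$178 u{\left(13,\left(-1\right) 11 \right)} = 178 \cdot 0 = 0$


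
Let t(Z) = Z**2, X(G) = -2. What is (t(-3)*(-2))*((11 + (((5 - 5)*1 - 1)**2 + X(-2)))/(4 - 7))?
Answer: 60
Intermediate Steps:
(t(-3)*(-2))*((11 + (((5 - 5)*1 - 1)**2 + X(-2)))/(4 - 7)) = ((-3)**2*(-2))*((11 + (((5 - 5)*1 - 1)**2 - 2))/(4 - 7)) = (9*(-2))*((11 + ((0*1 - 1)**2 - 2))/(-3)) = -18*(11 + ((0 - 1)**2 - 2))*(-1)/3 = -18*(11 + ((-1)**2 - 2))*(-1)/3 = -18*(11 + (1 - 2))*(-1)/3 = -18*(11 - 1)*(-1)/3 = -180*(-1)/3 = -18*(-10/3) = 60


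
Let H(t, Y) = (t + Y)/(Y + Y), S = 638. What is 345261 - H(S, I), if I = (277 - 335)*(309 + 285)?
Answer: 37288135/108 ≈ 3.4526e+5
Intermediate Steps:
I = -34452 (I = -58*594 = -34452)
H(t, Y) = (Y + t)/(2*Y) (H(t, Y) = (Y + t)/((2*Y)) = (Y + t)*(1/(2*Y)) = (Y + t)/(2*Y))
345261 - H(S, I) = 345261 - (-34452 + 638)/(2*(-34452)) = 345261 - (-1)*(-33814)/(2*34452) = 345261 - 1*53/108 = 345261 - 53/108 = 37288135/108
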